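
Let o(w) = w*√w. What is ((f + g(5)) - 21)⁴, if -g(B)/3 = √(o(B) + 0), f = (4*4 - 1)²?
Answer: 81*(68 - 5^(¾))⁴ ≈ 1.4156e+9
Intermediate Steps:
o(w) = w^(3/2)
f = 225 (f = (16 - 1)² = 15² = 225)
g(B) = -3*√(B^(3/2)) (g(B) = -3*√(B^(3/2) + 0) = -3*√(B^(3/2)))
((f + g(5)) - 21)⁴ = ((225 - 3*5^(¾)) - 21)⁴ = (204 - 3*5^(¾))⁴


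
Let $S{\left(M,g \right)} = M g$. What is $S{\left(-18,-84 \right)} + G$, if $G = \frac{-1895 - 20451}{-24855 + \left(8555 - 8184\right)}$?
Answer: $\frac{18521077}{12242} \approx 1512.9$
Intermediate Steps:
$G = \frac{11173}{12242}$ ($G = - \frac{22346}{-24855 + 371} = - \frac{22346}{-24484} = \left(-22346\right) \left(- \frac{1}{24484}\right) = \frac{11173}{12242} \approx 0.91268$)
$S{\left(-18,-84 \right)} + G = \left(-18\right) \left(-84\right) + \frac{11173}{12242} = 1512 + \frac{11173}{12242} = \frac{18521077}{12242}$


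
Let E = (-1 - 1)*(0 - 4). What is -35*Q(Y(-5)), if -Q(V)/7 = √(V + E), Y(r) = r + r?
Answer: 245*I*√2 ≈ 346.48*I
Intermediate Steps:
Y(r) = 2*r
E = 8 (E = -2*(-4) = 8)
Q(V) = -7*√(8 + V) (Q(V) = -7*√(V + 8) = -7*√(8 + V))
-35*Q(Y(-5)) = -(-245)*√(8 + 2*(-5)) = -(-245)*√(8 - 10) = -(-245)*√(-2) = -(-245)*I*√2 = 245*I*√2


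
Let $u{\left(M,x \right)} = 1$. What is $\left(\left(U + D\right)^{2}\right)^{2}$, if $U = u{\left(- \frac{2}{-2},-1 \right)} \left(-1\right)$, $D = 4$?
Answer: $81$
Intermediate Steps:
$U = -1$ ($U = 1 \left(-1\right) = -1$)
$\left(\left(U + D\right)^{2}\right)^{2} = \left(\left(-1 + 4\right)^{2}\right)^{2} = \left(3^{2}\right)^{2} = 9^{2} = 81$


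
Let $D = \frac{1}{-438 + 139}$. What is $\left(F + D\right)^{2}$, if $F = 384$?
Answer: $\frac{13182484225}{89401} \approx 1.4745 \cdot 10^{5}$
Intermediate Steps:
$D = - \frac{1}{299}$ ($D = \frac{1}{-299} = - \frac{1}{299} \approx -0.0033445$)
$\left(F + D\right)^{2} = \left(384 - \frac{1}{299}\right)^{2} = \left(\frac{114815}{299}\right)^{2} = \frac{13182484225}{89401}$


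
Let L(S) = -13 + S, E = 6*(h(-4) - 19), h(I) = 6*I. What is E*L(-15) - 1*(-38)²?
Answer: 5780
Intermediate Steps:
E = -258 (E = 6*(6*(-4) - 19) = 6*(-24 - 19) = 6*(-43) = -258)
E*L(-15) - 1*(-38)² = -258*(-13 - 15) - 1*(-38)² = -258*(-28) - 1*1444 = 7224 - 1444 = 5780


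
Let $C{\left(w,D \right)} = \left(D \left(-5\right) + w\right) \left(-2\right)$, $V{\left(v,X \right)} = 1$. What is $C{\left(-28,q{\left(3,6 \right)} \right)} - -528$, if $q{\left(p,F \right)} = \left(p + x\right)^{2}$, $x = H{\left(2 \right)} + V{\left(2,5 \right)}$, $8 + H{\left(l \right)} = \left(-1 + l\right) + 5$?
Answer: $624$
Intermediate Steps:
$H{\left(l \right)} = -4 + l$ ($H{\left(l \right)} = -8 + \left(\left(-1 + l\right) + 5\right) = -8 + \left(4 + l\right) = -4 + l$)
$x = -1$ ($x = \left(-4 + 2\right) + 1 = -2 + 1 = -1$)
$q{\left(p,F \right)} = \left(-1 + p\right)^{2}$ ($q{\left(p,F \right)} = \left(p - 1\right)^{2} = \left(-1 + p\right)^{2}$)
$C{\left(w,D \right)} = - 2 w + 10 D$ ($C{\left(w,D \right)} = \left(- 5 D + w\right) \left(-2\right) = \left(w - 5 D\right) \left(-2\right) = - 2 w + 10 D$)
$C{\left(-28,q{\left(3,6 \right)} \right)} - -528 = \left(\left(-2\right) \left(-28\right) + 10 \left(-1 + 3\right)^{2}\right) - -528 = \left(56 + 10 \cdot 2^{2}\right) + 528 = \left(56 + 10 \cdot 4\right) + 528 = \left(56 + 40\right) + 528 = 96 + 528 = 624$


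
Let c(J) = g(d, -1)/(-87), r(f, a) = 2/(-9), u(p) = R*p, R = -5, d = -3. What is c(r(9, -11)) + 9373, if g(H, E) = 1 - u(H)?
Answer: 815465/87 ≈ 9373.2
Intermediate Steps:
u(p) = -5*p
g(H, E) = 1 + 5*H (g(H, E) = 1 - (-5)*H = 1 + 5*H)
r(f, a) = -2/9 (r(f, a) = 2*(-1/9) = -2/9)
c(J) = 14/87 (c(J) = (1 + 5*(-3))/(-87) = (1 - 15)*(-1/87) = -14*(-1/87) = 14/87)
c(r(9, -11)) + 9373 = 14/87 + 9373 = 815465/87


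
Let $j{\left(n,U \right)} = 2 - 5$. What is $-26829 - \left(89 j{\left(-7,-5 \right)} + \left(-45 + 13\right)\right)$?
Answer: $-26530$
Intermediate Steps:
$j{\left(n,U \right)} = -3$
$-26829 - \left(89 j{\left(-7,-5 \right)} + \left(-45 + 13\right)\right) = -26829 - \left(89 \left(-3\right) + \left(-45 + 13\right)\right) = -26829 - \left(-267 - 32\right) = -26829 - -299 = -26829 + 299 = -26530$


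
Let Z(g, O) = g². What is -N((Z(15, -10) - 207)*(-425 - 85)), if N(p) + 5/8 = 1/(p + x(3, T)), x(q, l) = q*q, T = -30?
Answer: 45863/73368 ≈ 0.62511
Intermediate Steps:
x(q, l) = q²
N(p) = -5/8 + 1/(9 + p) (N(p) = -5/8 + 1/(p + 3²) = -5/8 + 1/(p + 9) = -5/8 + 1/(9 + p))
-N((Z(15, -10) - 207)*(-425 - 85)) = -(-37 - 5*(15² - 207)*(-425 - 85))/(8*(9 + (15² - 207)*(-425 - 85))) = -(-37 - 5*(225 - 207)*(-510))/(8*(9 + (225 - 207)*(-510))) = -(-37 - 90*(-510))/(8*(9 + 18*(-510))) = -(-37 - 5*(-9180))/(8*(9 - 9180)) = -(-37 + 45900)/(8*(-9171)) = -(-1)*45863/(8*9171) = -1*(-45863/73368) = 45863/73368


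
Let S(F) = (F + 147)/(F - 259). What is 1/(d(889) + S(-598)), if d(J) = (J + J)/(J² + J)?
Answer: 381365/201552 ≈ 1.8921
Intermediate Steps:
S(F) = (147 + F)/(-259 + F)
d(J) = 2*J/(J + J²) (d(J) = (2*J)/(J + J²) = 2*J/(J + J²))
1/(d(889) + S(-598)) = 1/(2/(1 + 889) + (147 - 598)/(-259 - 598)) = 1/(2/890 - 451/(-857)) = 1/(2*(1/890) - 1/857*(-451)) = 1/(1/445 + 451/857) = 1/(201552/381365) = 381365/201552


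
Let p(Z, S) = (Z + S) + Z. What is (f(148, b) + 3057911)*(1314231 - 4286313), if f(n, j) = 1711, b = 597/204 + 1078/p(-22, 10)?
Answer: -9093447473004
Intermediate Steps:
p(Z, S) = S + 2*Z (p(Z, S) = (S + Z) + Z = S + 2*Z)
b = -1957/68 (b = 597/204 + 1078/(10 + 2*(-22)) = 597*(1/204) + 1078/(10 - 44) = 199/68 + 1078/(-34) = 199/68 + 1078*(-1/34) = 199/68 - 539/17 = -1957/68 ≈ -28.779)
(f(148, b) + 3057911)*(1314231 - 4286313) = (1711 + 3057911)*(1314231 - 4286313) = 3059622*(-2972082) = -9093447473004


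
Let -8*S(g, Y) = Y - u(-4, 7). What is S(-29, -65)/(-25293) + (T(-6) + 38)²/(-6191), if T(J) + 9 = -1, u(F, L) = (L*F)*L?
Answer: -157826675/1252711704 ≈ -0.12599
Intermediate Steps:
u(F, L) = F*L² (u(F, L) = (F*L)*L = F*L²)
T(J) = -10 (T(J) = -9 - 1 = -10)
S(g, Y) = -49/2 - Y/8 (S(g, Y) = -(Y - (-4)*7²)/8 = -(Y - (-4)*49)/8 = -(Y - 1*(-196))/8 = -(Y + 196)/8 = -(196 + Y)/8 = -49/2 - Y/8)
S(-29, -65)/(-25293) + (T(-6) + 38)²/(-6191) = (-49/2 - ⅛*(-65))/(-25293) + (-10 + 38)²/(-6191) = (-49/2 + 65/8)*(-1/25293) + 28²*(-1/6191) = -131/8*(-1/25293) + 784*(-1/6191) = 131/202344 - 784/6191 = -157826675/1252711704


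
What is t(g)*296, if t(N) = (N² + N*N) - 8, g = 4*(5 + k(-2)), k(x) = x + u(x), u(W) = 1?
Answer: 149184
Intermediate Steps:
k(x) = 1 + x (k(x) = x + 1 = 1 + x)
g = 16 (g = 4*(5 + (1 - 2)) = 4*(5 - 1) = 4*4 = 16)
t(N) = -8 + 2*N² (t(N) = (N² + N²) - 8 = 2*N² - 8 = -8 + 2*N²)
t(g)*296 = (-8 + 2*16²)*296 = (-8 + 2*256)*296 = (-8 + 512)*296 = 504*296 = 149184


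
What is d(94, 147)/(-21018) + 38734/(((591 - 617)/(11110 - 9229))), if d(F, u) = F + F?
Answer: -382835798665/136617 ≈ -2.8023e+6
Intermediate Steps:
d(F, u) = 2*F
d(94, 147)/(-21018) + 38734/(((591 - 617)/(11110 - 9229))) = (2*94)/(-21018) + 38734/(((591 - 617)/(11110 - 9229))) = 188*(-1/21018) + 38734/((-26/1881)) = -94/10509 + 38734/((-26*1/1881)) = -94/10509 + 38734/(-26/1881) = -94/10509 + 38734*(-1881/26) = -94/10509 - 36429327/13 = -382835798665/136617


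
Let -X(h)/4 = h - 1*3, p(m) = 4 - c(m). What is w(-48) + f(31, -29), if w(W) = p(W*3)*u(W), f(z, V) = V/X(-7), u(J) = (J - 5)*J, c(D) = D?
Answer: 15060451/40 ≈ 3.7651e+5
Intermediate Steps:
p(m) = 4 - m
X(h) = 12 - 4*h (X(h) = -4*(h - 1*3) = -4*(h - 3) = -4*(-3 + h) = 12 - 4*h)
u(J) = J*(-5 + J) (u(J) = (-5 + J)*J = J*(-5 + J))
f(z, V) = V/40 (f(z, V) = V/(12 - 4*(-7)) = V/(12 + 28) = V/40)
w(W) = W*(-5 + W)*(4 - 3*W) (w(W) = (4 - W*3)*(W*(-5 + W)) = (4 - 3*W)*(W*(-5 + W)) = W*(-5 + W)*(4 - 3*W))
w(-48) + f(31, -29) = -1*(-48)*(-5 - 48)*(-4 + 3*(-48)) + (1/40)*(-29) = -1*(-48)*(-53)*(-4 - 144) - 29/40 = -1*(-48)*(-53)*(-148) - 29/40 = 376512 - 29/40 = 15060451/40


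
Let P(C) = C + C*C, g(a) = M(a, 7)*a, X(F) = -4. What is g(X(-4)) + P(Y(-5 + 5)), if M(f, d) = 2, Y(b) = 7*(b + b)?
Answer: -8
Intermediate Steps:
Y(b) = 14*b (Y(b) = 7*(2*b) = 14*b)
g(a) = 2*a
P(C) = C + C**2
g(X(-4)) + P(Y(-5 + 5)) = 2*(-4) + (14*(-5 + 5))*(1 + 14*(-5 + 5)) = -8 + (14*0)*(1 + 14*0) = -8 + 0*(1 + 0) = -8 + 0*1 = -8 + 0 = -8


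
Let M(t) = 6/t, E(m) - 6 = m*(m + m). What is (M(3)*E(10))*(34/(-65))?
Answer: -14008/65 ≈ -215.51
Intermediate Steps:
E(m) = 6 + 2*m**2 (E(m) = 6 + m*(m + m) = 6 + m*(2*m) = 6 + 2*m**2)
(M(3)*E(10))*(34/(-65)) = ((6/3)*(6 + 2*10**2))*(34/(-65)) = ((6*(1/3))*(6 + 2*100))*(34*(-1/65)) = (2*(6 + 200))*(-34/65) = (2*206)*(-34/65) = 412*(-34/65) = -14008/65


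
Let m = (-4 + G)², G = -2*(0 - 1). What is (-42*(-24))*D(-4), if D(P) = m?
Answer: 4032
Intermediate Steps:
G = 2 (G = -2*(-1) = 2)
m = 4 (m = (-4 + 2)² = (-2)² = 4)
D(P) = 4
(-42*(-24))*D(-4) = -42*(-24)*4 = 1008*4 = 4032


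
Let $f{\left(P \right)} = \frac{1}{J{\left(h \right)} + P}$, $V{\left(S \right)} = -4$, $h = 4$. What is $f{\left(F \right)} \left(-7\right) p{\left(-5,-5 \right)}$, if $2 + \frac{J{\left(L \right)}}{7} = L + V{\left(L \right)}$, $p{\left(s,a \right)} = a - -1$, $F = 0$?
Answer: $-2$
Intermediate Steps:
$p{\left(s,a \right)} = 1 + a$ ($p{\left(s,a \right)} = a + 1 = 1 + a$)
$J{\left(L \right)} = -42 + 7 L$ ($J{\left(L \right)} = -14 + 7 \left(L - 4\right) = -14 + 7 \left(-4 + L\right) = -14 + \left(-28 + 7 L\right) = -42 + 7 L$)
$f{\left(P \right)} = \frac{1}{-14 + P}$ ($f{\left(P \right)} = \frac{1}{\left(-42 + 7 \cdot 4\right) + P} = \frac{1}{\left(-42 + 28\right) + P} = \frac{1}{-14 + P}$)
$f{\left(F \right)} \left(-7\right) p{\left(-5,-5 \right)} = \frac{1}{-14 + 0} \left(-7\right) \left(1 - 5\right) = \frac{1}{-14} \left(-7\right) \left(-4\right) = \left(- \frac{1}{14}\right) \left(-7\right) \left(-4\right) = \frac{1}{2} \left(-4\right) = -2$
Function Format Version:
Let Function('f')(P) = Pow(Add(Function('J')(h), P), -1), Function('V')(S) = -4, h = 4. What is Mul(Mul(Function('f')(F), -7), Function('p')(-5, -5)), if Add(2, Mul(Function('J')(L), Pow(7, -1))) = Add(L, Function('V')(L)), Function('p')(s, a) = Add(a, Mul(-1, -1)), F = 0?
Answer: -2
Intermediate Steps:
Function('p')(s, a) = Add(1, a) (Function('p')(s, a) = Add(a, 1) = Add(1, a))
Function('J')(L) = Add(-42, Mul(7, L)) (Function('J')(L) = Add(-14, Mul(7, Add(L, -4))) = Add(-14, Mul(7, Add(-4, L))) = Add(-14, Add(-28, Mul(7, L))) = Add(-42, Mul(7, L)))
Function('f')(P) = Pow(Add(-14, P), -1) (Function('f')(P) = Pow(Add(Add(-42, Mul(7, 4)), P), -1) = Pow(Add(Add(-42, 28), P), -1) = Pow(Add(-14, P), -1))
Mul(Mul(Function('f')(F), -7), Function('p')(-5, -5)) = Mul(Mul(Pow(Add(-14, 0), -1), -7), Add(1, -5)) = Mul(Mul(Pow(-14, -1), -7), -4) = Mul(Mul(Rational(-1, 14), -7), -4) = Mul(Rational(1, 2), -4) = -2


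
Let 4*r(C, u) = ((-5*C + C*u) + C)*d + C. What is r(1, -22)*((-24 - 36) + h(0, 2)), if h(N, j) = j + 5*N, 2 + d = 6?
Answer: 2987/2 ≈ 1493.5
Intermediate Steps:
d = 4 (d = -2 + 6 = 4)
r(C, u) = -15*C/4 + C*u (r(C, u) = (((-5*C + C*u) + C)*4 + C)/4 = ((-4*C + C*u)*4 + C)/4 = ((-16*C + 4*C*u) + C)/4 = (-15*C + 4*C*u)/4 = -15*C/4 + C*u)
r(1, -22)*((-24 - 36) + h(0, 2)) = ((¼)*1*(-15 + 4*(-22)))*((-24 - 36) + (2 + 5*0)) = ((¼)*1*(-15 - 88))*(-60 + (2 + 0)) = ((¼)*1*(-103))*(-60 + 2) = -103/4*(-58) = 2987/2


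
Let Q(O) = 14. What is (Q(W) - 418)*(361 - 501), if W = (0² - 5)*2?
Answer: 56560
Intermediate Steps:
W = -10 (W = (0 - 5)*2 = -5*2 = -10)
(Q(W) - 418)*(361 - 501) = (14 - 418)*(361 - 501) = -404*(-140) = 56560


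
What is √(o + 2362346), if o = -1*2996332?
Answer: I*√633986 ≈ 796.23*I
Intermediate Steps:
o = -2996332
√(o + 2362346) = √(-2996332 + 2362346) = √(-633986) = I*√633986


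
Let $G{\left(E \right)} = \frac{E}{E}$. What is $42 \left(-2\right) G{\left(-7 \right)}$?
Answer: $-84$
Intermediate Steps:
$G{\left(E \right)} = 1$
$42 \left(-2\right) G{\left(-7 \right)} = 42 \left(-2\right) 1 = \left(-84\right) 1 = -84$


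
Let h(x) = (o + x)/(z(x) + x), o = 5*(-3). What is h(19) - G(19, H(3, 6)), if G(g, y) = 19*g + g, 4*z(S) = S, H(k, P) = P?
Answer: -36084/95 ≈ -379.83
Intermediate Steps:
z(S) = S/4
G(g, y) = 20*g
o = -15
h(x) = 4*(-15 + x)/(5*x) (h(x) = (-15 + x)/(x/4 + x) = (-15 + x)/((5*x/4)) = (-15 + x)*(4/(5*x)) = 4*(-15 + x)/(5*x))
h(19) - G(19, H(3, 6)) = (⅘ - 12/19) - 20*19 = (⅘ - 12*1/19) - 1*380 = (⅘ - 12/19) - 380 = 16/95 - 380 = -36084/95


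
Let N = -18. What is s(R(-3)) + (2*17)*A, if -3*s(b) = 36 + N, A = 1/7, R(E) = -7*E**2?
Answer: -8/7 ≈ -1.1429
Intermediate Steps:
A = 1/7 ≈ 0.14286
s(b) = -6 (s(b) = -(36 - 18)/3 = -1/3*18 = -6)
s(R(-3)) + (2*17)*A = -6 + (2*17)*(1/7) = -6 + 34*(1/7) = -6 + 34/7 = -8/7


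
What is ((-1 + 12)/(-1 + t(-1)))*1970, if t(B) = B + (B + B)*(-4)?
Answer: 10835/3 ≈ 3611.7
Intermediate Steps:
t(B) = -7*B (t(B) = B + (2*B)*(-4) = B - 8*B = -7*B)
((-1 + 12)/(-1 + t(-1)))*1970 = ((-1 + 12)/(-1 - 7*(-1)))*1970 = (11/(-1 + 7))*1970 = (11/6)*1970 = 10835/3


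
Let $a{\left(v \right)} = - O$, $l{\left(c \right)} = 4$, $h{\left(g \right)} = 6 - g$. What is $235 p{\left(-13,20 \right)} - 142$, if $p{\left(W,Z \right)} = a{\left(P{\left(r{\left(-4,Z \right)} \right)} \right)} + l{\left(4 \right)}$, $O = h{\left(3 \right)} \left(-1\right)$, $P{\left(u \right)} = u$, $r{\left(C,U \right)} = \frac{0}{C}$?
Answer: $1503$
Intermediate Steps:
$r{\left(C,U \right)} = 0$
$O = -3$ ($O = \left(6 - 3\right) \left(-1\right) = 3 \left(-1\right) = -3$)
$a{\left(v \right)} = 3$ ($a{\left(v \right)} = \left(-1\right) \left(-3\right) = 3$)
$p{\left(W,Z \right)} = 7$ ($p{\left(W,Z \right)} = 3 + 4 = 7$)
$235 p{\left(-13,20 \right)} - 142 = 235 \cdot 7 - 142 = 1645 - 142 = 1503$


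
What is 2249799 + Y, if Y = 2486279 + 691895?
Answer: 5427973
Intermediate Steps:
Y = 3178174
2249799 + Y = 2249799 + 3178174 = 5427973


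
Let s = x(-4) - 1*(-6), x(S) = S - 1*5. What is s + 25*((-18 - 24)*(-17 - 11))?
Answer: 29397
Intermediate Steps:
x(S) = -5 + S (x(S) = S - 5 = -5 + S)
s = -3 (s = (-5 - 4) - 1*(-6) = -9 + 6 = -3)
s + 25*((-18 - 24)*(-17 - 11)) = -3 + 25*((-18 - 24)*(-17 - 11)) = -3 + 25*(-42*(-28)) = -3 + 25*1176 = -3 + 29400 = 29397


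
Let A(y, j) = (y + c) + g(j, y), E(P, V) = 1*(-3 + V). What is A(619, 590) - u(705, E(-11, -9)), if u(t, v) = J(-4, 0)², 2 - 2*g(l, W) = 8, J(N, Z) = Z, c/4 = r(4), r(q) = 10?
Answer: 656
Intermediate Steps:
c = 40 (c = 4*10 = 40)
E(P, V) = -3 + V
g(l, W) = -3 (g(l, W) = 1 - ½*8 = 1 - 4 = -3)
u(t, v) = 0 (u(t, v) = 0² = 0)
A(y, j) = 37 + y (A(y, j) = (y + 40) - 3 = (40 + y) - 3 = 37 + y)
A(619, 590) - u(705, E(-11, -9)) = (37 + 619) - 1*0 = 656 + 0 = 656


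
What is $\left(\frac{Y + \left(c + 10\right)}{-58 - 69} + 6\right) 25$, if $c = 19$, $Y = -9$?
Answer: $\frac{18550}{127} \approx 146.06$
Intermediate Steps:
$\left(\frac{Y + \left(c + 10\right)}{-58 - 69} + 6\right) 25 = \left(\frac{-9 + \left(19 + 10\right)}{-58 - 69} + 6\right) 25 = \left(\frac{-9 + 29}{-127} + 6\right) 25 = \left(20 \left(- \frac{1}{127}\right) + 6\right) 25 = \left(- \frac{20}{127} + 6\right) 25 = \frac{742}{127} \cdot 25 = \frac{18550}{127}$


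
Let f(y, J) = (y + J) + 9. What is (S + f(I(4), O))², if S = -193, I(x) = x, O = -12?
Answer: 36864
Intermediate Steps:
f(y, J) = 9 + J + y (f(y, J) = (J + y) + 9 = 9 + J + y)
(S + f(I(4), O))² = (-193 + (9 - 12 + 4))² = (-193 + 1)² = (-192)² = 36864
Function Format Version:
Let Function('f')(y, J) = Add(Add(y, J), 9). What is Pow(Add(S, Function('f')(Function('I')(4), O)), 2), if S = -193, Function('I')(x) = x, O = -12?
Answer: 36864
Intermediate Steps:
Function('f')(y, J) = Add(9, J, y) (Function('f')(y, J) = Add(Add(J, y), 9) = Add(9, J, y))
Pow(Add(S, Function('f')(Function('I')(4), O)), 2) = Pow(Add(-193, Add(9, -12, 4)), 2) = Pow(Add(-193, 1), 2) = Pow(-192, 2) = 36864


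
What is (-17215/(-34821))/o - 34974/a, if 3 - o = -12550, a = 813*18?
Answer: -283095624488/118456271523 ≈ -2.3899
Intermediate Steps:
a = 14634
o = 12553 (o = 3 - 1*(-12550) = 3 + 12550 = 12553)
(-17215/(-34821))/o - 34974/a = -17215/(-34821)/12553 - 34974/14634 = -17215*(-1/34821)*(1/12553) - 34974*1/14634 = (17215/34821)*(1/12553) - 1943/813 = 17215/437108013 - 1943/813 = -283095624488/118456271523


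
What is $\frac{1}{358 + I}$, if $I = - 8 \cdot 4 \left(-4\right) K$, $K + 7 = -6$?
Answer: $- \frac{1}{1306} \approx -0.0007657$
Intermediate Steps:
$K = -13$ ($K = -7 - 6 = -13$)
$I = -1664$ ($I = - 8 \cdot 4 \left(-4\right) \left(-13\right) = \left(-8\right) \left(-16\right) \left(-13\right) = 128 \left(-13\right) = -1664$)
$\frac{1}{358 + I} = \frac{1}{358 - 1664} = \frac{1}{-1306} = - \frac{1}{1306}$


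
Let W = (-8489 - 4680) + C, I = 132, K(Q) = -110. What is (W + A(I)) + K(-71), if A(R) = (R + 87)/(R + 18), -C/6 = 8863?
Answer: -3322777/50 ≈ -66456.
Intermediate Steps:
C = -53178 (C = -6*8863 = -53178)
W = -66347 (W = (-8489 - 4680) - 53178 = -13169 - 53178 = -66347)
A(R) = (87 + R)/(18 + R)
(W + A(I)) + K(-71) = (-66347 + (87 + 132)/(18 + 132)) - 110 = (-66347 + 219/150) - 110 = (-66347 + (1/150)*219) - 110 = (-66347 + 73/50) - 110 = -3317277/50 - 110 = -3322777/50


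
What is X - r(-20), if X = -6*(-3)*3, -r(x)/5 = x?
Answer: -46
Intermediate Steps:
r(x) = -5*x
X = 54 (X = 18*3 = 54)
X - r(-20) = 54 - (-5)*(-20) = 54 - 1*100 = 54 - 100 = -46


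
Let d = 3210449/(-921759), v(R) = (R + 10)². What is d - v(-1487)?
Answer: -2010847199960/921759 ≈ -2.1815e+6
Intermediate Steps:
v(R) = (10 + R)²
d = -3210449/921759 (d = 3210449*(-1/921759) = -3210449/921759 ≈ -3.4830)
d - v(-1487) = -3210449/921759 - (10 - 1487)² = -3210449/921759 - 1*(-1477)² = -3210449/921759 - 1*2181529 = -3210449/921759 - 2181529 = -2010847199960/921759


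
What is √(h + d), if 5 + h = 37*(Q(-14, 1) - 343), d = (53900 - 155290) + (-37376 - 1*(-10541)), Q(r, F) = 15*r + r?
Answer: I*√149209 ≈ 386.28*I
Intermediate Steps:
Q(r, F) = 16*r
d = -128225 (d = -101390 + (-37376 + 10541) = -101390 - 26835 = -128225)
h = -20984 (h = -5 + 37*(16*(-14) - 343) = -5 + 37*(-224 - 343) = -5 + 37*(-567) = -5 - 20979 = -20984)
√(h + d) = √(-20984 - 128225) = √(-149209) = I*√149209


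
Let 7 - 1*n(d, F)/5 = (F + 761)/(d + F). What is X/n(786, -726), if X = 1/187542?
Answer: 2/12033945 ≈ 1.6620e-7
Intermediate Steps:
n(d, F) = 35 - 5*(761 + F)/(F + d) (n(d, F) = 35 - 5*(F + 761)/(d + F) = 35 - 5*(761 + F)/(F + d))
X = 1/187542 ≈ 5.3321e-6
X/n(786, -726) = 1/(187542*((5*(-761 + 6*(-726) + 7*786)/(-726 + 786)))) = 1/(187542*((5*(-761 - 4356 + 5502)/60))) = 1/(187542*((5*(1/60)*385))) = 1/(187542*(385/12)) = (1/187542)*(12/385) = 2/12033945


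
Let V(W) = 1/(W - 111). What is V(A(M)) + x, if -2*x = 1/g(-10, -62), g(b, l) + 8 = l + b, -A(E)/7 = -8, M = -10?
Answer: -21/1760 ≈ -0.011932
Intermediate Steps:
A(E) = 56 (A(E) = -7*(-8) = 56)
g(b, l) = -8 + b + l (g(b, l) = -8 + (l + b) = -8 + (b + l) = -8 + b + l)
V(W) = 1/(-111 + W)
x = 1/160 (x = -1/(2*(-8 - 10 - 62)) = -½/(-80) = -½*(-1/80) = 1/160 ≈ 0.0062500)
V(A(M)) + x = 1/(-111 + 56) + 1/160 = 1/(-55) + 1/160 = -1/55 + 1/160 = -21/1760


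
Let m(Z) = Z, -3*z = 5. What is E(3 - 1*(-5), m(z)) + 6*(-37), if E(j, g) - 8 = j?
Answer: -206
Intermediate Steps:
z = -5/3 (z = -1/3*5 = -5/3 ≈ -1.6667)
E(j, g) = 8 + j
E(3 - 1*(-5), m(z)) + 6*(-37) = (8 + (3 - 1*(-5))) + 6*(-37) = (8 + (3 + 5)) - 222 = (8 + 8) - 222 = 16 - 222 = -206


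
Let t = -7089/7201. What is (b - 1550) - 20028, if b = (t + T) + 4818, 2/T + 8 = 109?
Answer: -12190266347/727301 ≈ -16761.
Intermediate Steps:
t = -7089/7201 (t = -7089*1/7201 = -7089/7201 ≈ -0.98445)
T = 2/101 (T = 2/(-8 + 109) = 2/101 ≈ 0.019802)
b = 3503434631/727301 (b = (-7089/7201 + 2/101) + 4818 = -701587/727301 + 4818 = 3503434631/727301 ≈ 4817.0)
(b - 1550) - 20028 = (3503434631/727301 - 1550) - 20028 = 2376118081/727301 - 20028 = -12190266347/727301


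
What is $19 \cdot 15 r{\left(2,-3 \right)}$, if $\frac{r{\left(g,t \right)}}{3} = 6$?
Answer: $5130$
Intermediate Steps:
$r{\left(g,t \right)} = 18$ ($r{\left(g,t \right)} = 3 \cdot 6 = 18$)
$19 \cdot 15 r{\left(2,-3 \right)} = 19 \cdot 15 \cdot 18 = 285 \cdot 18 = 5130$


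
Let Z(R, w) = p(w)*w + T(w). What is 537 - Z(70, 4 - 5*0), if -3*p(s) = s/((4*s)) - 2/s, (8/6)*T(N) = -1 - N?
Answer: 6485/12 ≈ 540.42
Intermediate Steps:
T(N) = -¾ - 3*N/4 (T(N) = 3*(-1 - N)/4 = -¾ - 3*N/4)
p(s) = -1/12 + 2/(3*s) (p(s) = -(s/((4*s)) - 2/s)/3 = -(s*(1/(4*s)) - 2/s)/3 = -(¼ - 2/s)/3 = -1/12 + 2/(3*s))
Z(R, w) = -1/12 - 5*w/6 (Z(R, w) = ((8 - w)/(12*w))*w + (-¾ - 3*w/4) = (⅔ - w/12) + (-¾ - 3*w/4) = -1/12 - 5*w/6)
537 - Z(70, 4 - 5*0) = 537 - (-1/12 - 5*(4 - 5*0)/6) = 537 - (-1/12 - 5*(4 + 0)/6) = 537 - (-1/12 - ⅚*4) = 537 - (-1/12 - 10/3) = 537 - 1*(-41/12) = 537 + 41/12 = 6485/12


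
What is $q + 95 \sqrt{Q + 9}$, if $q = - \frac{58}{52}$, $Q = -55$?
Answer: $- \frac{29}{26} + 95 i \sqrt{46} \approx -1.1154 + 644.32 i$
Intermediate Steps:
$q = - \frac{29}{26}$ ($q = \left(-58\right) \frac{1}{52} = - \frac{29}{26} \approx -1.1154$)
$q + 95 \sqrt{Q + 9} = - \frac{29}{26} + 95 \sqrt{-55 + 9} = - \frac{29}{26} + 95 \sqrt{-46} = - \frac{29}{26} + 95 i \sqrt{46}$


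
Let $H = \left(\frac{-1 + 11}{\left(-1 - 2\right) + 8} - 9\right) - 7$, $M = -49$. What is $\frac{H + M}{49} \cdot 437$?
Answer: $- \frac{3933}{7} \approx -561.86$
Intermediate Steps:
$H = -14$ ($H = \left(\frac{10}{-3 + 8} - 9\right) - 7 = \left(\frac{10}{5} - 9\right) - 7 = \left(10 \cdot \frac{1}{5} - 9\right) - 7 = \left(2 - 9\right) - 7 = -7 - 7 = -14$)
$\frac{H + M}{49} \cdot 437 = \frac{-14 - 49}{49} \cdot 437 = \frac{1}{49} \left(-63\right) 437 = \left(- \frac{9}{7}\right) 437 = - \frac{3933}{7}$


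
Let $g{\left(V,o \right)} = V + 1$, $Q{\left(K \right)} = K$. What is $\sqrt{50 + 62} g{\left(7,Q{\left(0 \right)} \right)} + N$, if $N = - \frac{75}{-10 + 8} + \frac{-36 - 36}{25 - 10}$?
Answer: $\frac{327}{10} + 32 \sqrt{7} \approx 117.36$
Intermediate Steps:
$g{\left(V,o \right)} = 1 + V$
$N = \frac{327}{10}$ ($N = - \frac{75}{-2} - \frac{72}{25 - 10} = \left(-75\right) \left(- \frac{1}{2}\right) - \frac{72}{15} = \frac{75}{2} - \frac{24}{5} = \frac{327}{10} \approx 32.7$)
$\sqrt{50 + 62} g{\left(7,Q{\left(0 \right)} \right)} + N = \sqrt{50 + 62} \left(1 + 7\right) + \frac{327}{10} = \sqrt{112} \cdot 8 + \frac{327}{10} = 4 \sqrt{7} \cdot 8 + \frac{327}{10} = 32 \sqrt{7} + \frac{327}{10} = \frac{327}{10} + 32 \sqrt{7}$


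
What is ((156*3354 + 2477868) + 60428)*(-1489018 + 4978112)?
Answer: 10681931062880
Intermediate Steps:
((156*3354 + 2477868) + 60428)*(-1489018 + 4978112) = ((523224 + 2477868) + 60428)*3489094 = (3001092 + 60428)*3489094 = 3061520*3489094 = 10681931062880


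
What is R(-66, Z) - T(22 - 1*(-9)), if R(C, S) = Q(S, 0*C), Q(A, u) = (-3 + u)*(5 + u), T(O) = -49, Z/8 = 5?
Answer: 34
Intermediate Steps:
Z = 40 (Z = 8*5 = 40)
R(C, S) = -15 (R(C, S) = -15 + (0*C)² + 2*(0*C) = -15 + 0² + 2*0 = -15 + 0 + 0 = -15)
R(-66, Z) - T(22 - 1*(-9)) = -15 - 1*(-49) = -15 + 49 = 34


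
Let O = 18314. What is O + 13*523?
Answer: 25113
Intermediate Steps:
O + 13*523 = 18314 + 13*523 = 18314 + 6799 = 25113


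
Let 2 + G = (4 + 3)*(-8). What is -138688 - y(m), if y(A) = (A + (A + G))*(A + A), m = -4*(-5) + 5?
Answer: -138288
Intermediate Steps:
G = -58 (G = -2 + (4 + 3)*(-8) = -2 + 7*(-8) = -2 - 56 = -58)
m = 25 (m = 20 + 5 = 25)
y(A) = 2*A*(-58 + 2*A) (y(A) = (A + (A - 58))*(A + A) = (A + (-58 + A))*(2*A) = (-58 + 2*A)*(2*A) = 2*A*(-58 + 2*A))
-138688 - y(m) = -138688 - 4*25*(-29 + 25) = -138688 - 4*25*(-4) = -138688 - 1*(-400) = -138688 + 400 = -138288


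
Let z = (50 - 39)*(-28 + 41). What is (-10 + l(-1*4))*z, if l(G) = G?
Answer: -2002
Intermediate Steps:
z = 143 (z = 11*13 = 143)
(-10 + l(-1*4))*z = (-10 - 1*4)*143 = (-10 - 4)*143 = -14*143 = -2002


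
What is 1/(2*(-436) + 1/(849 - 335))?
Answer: -514/448207 ≈ -0.0011468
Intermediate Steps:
1/(2*(-436) + 1/(849 - 335)) = 1/(-872 + 1/514) = 1/(-448207/514) = -514/448207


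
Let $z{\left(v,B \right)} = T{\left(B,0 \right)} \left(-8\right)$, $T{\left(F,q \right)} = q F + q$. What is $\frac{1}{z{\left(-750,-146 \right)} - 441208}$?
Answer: $- \frac{1}{441208} \approx -2.2665 \cdot 10^{-6}$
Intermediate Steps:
$T{\left(F,q \right)} = q + F q$ ($T{\left(F,q \right)} = F q + q = q + F q$)
$z{\left(v,B \right)} = 0$ ($z{\left(v,B \right)} = 0 \left(1 + B\right) \left(-8\right) = 0 \left(-8\right) = 0$)
$\frac{1}{z{\left(-750,-146 \right)} - 441208} = \frac{1}{0 - 441208} = \frac{1}{-441208} = - \frac{1}{441208}$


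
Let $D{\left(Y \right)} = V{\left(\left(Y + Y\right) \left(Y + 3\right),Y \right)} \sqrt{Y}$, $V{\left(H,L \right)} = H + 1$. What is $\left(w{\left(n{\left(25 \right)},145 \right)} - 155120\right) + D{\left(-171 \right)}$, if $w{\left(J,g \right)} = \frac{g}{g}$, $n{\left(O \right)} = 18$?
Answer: $-155119 + 172371 i \sqrt{19} \approx -1.5512 \cdot 10^{5} + 7.5135 \cdot 10^{5} i$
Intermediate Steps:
$V{\left(H,L \right)} = 1 + H$
$w{\left(J,g \right)} = 1$
$D{\left(Y \right)} = \sqrt{Y} \left(1 + 2 Y \left(3 + Y\right)\right)$ ($D{\left(Y \right)} = \left(1 + \left(Y + Y\right) \left(Y + 3\right)\right) \sqrt{Y} = \left(1 + 2 Y \left(3 + Y\right)\right) \sqrt{Y} = \sqrt{Y} \left(1 + 2 Y \left(3 + Y\right)\right)$)
$\left(w{\left(n{\left(25 \right)},145 \right)} - 155120\right) + D{\left(-171 \right)} = \left(1 - 155120\right) + \sqrt{-171} \left(1 + 2 \left(-171\right) \left(3 - 171\right)\right) = -155119 + 3 i \sqrt{19} \left(1 + 2 \left(-171\right) \left(-168\right)\right) = -155119 + 3 i \sqrt{19} \left(1 + 57456\right) = -155119 + 3 i \sqrt{19} \cdot 57457 = -155119 + 172371 i \sqrt{19}$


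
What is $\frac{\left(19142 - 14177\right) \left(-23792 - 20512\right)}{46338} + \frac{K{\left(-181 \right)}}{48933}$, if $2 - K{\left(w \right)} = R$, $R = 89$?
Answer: $- \frac{597986929127}{125969853} \approx -4747.1$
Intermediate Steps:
$K{\left(w \right)} = -87$ ($K{\left(w \right)} = 2 - 89 = -87$)
$\frac{\left(19142 - 14177\right) \left(-23792 - 20512\right)}{46338} + \frac{K{\left(-181 \right)}}{48933} = \frac{\left(19142 - 14177\right) \left(-23792 - 20512\right)}{46338} - \frac{87}{48933} = 4965 \left(-44304\right) \frac{1}{46338} - \frac{29}{16311} = \left(-219969360\right) \frac{1}{46338} - \frac{29}{16311} = - \frac{36661560}{7723} - \frac{29}{16311} = - \frac{597986929127}{125969853}$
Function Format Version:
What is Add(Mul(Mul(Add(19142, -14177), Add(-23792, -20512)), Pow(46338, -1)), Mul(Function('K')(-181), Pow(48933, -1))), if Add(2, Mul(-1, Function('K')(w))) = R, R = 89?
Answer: Rational(-597986929127, 125969853) ≈ -4747.1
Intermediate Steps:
Function('K')(w) = -87 (Function('K')(w) = Add(2, Mul(-1, 89)) = Add(2, -89) = -87)
Add(Mul(Mul(Add(19142, -14177), Add(-23792, -20512)), Pow(46338, -1)), Mul(Function('K')(-181), Pow(48933, -1))) = Add(Mul(Mul(Add(19142, -14177), Add(-23792, -20512)), Pow(46338, -1)), Mul(-87, Pow(48933, -1))) = Add(Mul(Mul(4965, -44304), Rational(1, 46338)), Mul(-87, Rational(1, 48933))) = Add(Mul(-219969360, Rational(1, 46338)), Rational(-29, 16311)) = Add(Rational(-36661560, 7723), Rational(-29, 16311)) = Rational(-597986929127, 125969853)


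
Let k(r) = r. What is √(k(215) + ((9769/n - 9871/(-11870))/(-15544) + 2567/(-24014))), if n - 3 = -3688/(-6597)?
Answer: 23*√68634886613751234637037029722695/13003720362607460 ≈ 14.653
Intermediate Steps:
n = 23479/6597 (n = 3 - 3688/(-6597) = 3 - 3688*(-1/6597) = 3 + 3688/6597 = 23479/6597 ≈ 3.5590)
√(k(215) + ((9769/n - 9871/(-11870))/(-15544) + 2567/(-24014))) = √(215 + ((9769/(23479/6597) - 9871/(-11870))/(-15544) + 2567/(-24014))) = √(215 + ((9769*(6597/23479) - 9871*(-1/11870))*(-1/15544) + 2567*(-1/24014))) = √(215 + ((64446093/23479 + 9871/11870)*(-1/15544) - 2567/24014)) = √(215 + ((765206885119/278695730)*(-1/15544) - 2567/24014)) = √(215 + (-765206885119/4332046427120 - 2567/24014)) = √(215 - 14748020658832353/52014881450429840) = √(11168451491183583247/52014881450429840) = 23*√68634886613751234637037029722695/13003720362607460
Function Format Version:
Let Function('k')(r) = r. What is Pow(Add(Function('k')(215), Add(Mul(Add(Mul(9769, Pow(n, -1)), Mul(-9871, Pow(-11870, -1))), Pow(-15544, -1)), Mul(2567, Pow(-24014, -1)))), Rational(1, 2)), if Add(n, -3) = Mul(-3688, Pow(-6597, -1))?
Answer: Mul(Rational(23, 13003720362607460), Pow(68634886613751234637037029722695, Rational(1, 2))) ≈ 14.653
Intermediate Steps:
n = Rational(23479, 6597) (n = Add(3, Mul(-3688, Pow(-6597, -1))) = Add(3, Mul(-3688, Rational(-1, 6597))) = Add(3, Rational(3688, 6597)) = Rational(23479, 6597) ≈ 3.5590)
Pow(Add(Function('k')(215), Add(Mul(Add(Mul(9769, Pow(n, -1)), Mul(-9871, Pow(-11870, -1))), Pow(-15544, -1)), Mul(2567, Pow(-24014, -1)))), Rational(1, 2)) = Pow(Add(215, Add(Mul(Add(Mul(9769, Pow(Rational(23479, 6597), -1)), Mul(-9871, Pow(-11870, -1))), Pow(-15544, -1)), Mul(2567, Pow(-24014, -1)))), Rational(1, 2)) = Pow(Add(215, Add(Mul(Add(Mul(9769, Rational(6597, 23479)), Mul(-9871, Rational(-1, 11870))), Rational(-1, 15544)), Mul(2567, Rational(-1, 24014)))), Rational(1, 2)) = Pow(Add(215, Add(Mul(Add(Rational(64446093, 23479), Rational(9871, 11870)), Rational(-1, 15544)), Rational(-2567, 24014))), Rational(1, 2)) = Pow(Add(215, Add(Mul(Rational(765206885119, 278695730), Rational(-1, 15544)), Rational(-2567, 24014))), Rational(1, 2)) = Pow(Add(215, Add(Rational(-765206885119, 4332046427120), Rational(-2567, 24014))), Rational(1, 2)) = Pow(Add(215, Rational(-14748020658832353, 52014881450429840)), Rational(1, 2)) = Pow(Rational(11168451491183583247, 52014881450429840), Rational(1, 2)) = Mul(Rational(23, 13003720362607460), Pow(68634886613751234637037029722695, Rational(1, 2)))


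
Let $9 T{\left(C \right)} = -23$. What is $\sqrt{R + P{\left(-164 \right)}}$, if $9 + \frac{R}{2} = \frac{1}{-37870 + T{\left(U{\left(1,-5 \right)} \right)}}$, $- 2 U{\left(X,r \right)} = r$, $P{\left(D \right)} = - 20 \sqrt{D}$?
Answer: $\frac{2 \sqrt{-522814988079 - 1161807676090 i \sqrt{41}}}{340853} \approx 10.926 - 11.721 i$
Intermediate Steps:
$U{\left(X,r \right)} = - \frac{r}{2}$
$T{\left(C \right)} = - \frac{23}{9}$ ($T{\left(C \right)} = \frac{1}{9} \left(-23\right) = - \frac{23}{9}$)
$R = - \frac{6135372}{340853}$ ($R = -18 + \frac{2}{-37870 - \frac{23}{9}} = -18 + \frac{2}{- \frac{340853}{9}} = -18 + 2 \left(- \frac{9}{340853}\right) = -18 - \frac{18}{340853} = - \frac{6135372}{340853} \approx -18.0$)
$\sqrt{R + P{\left(-164 \right)}} = \sqrt{- \frac{6135372}{340853} - 20 \sqrt{-164}} = \sqrt{- \frac{6135372}{340853} - 20 \cdot 2 i \sqrt{41}} = \sqrt{- \frac{6135372}{340853} - 40 i \sqrt{41}}$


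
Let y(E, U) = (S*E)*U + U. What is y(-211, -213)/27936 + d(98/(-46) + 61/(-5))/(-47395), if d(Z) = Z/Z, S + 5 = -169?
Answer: -123547636487/441342240 ≈ -279.94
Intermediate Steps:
S = -174 (S = -5 - 169 = -174)
d(Z) = 1
y(E, U) = U - 174*E*U (y(E, U) = (-174*E)*U + U = -174*E*U + U = U - 174*E*U)
y(-211, -213)/27936 + d(98/(-46) + 61/(-5))/(-47395) = -213*(1 - 174*(-211))/27936 + 1/(-47395) = -213*(1 + 36714)*(1/27936) + 1*(-1/47395) = -213*36715*(1/27936) - 1/47395 = -7820295*1/27936 - 1/47395 = -2606765/9312 - 1/47395 = -123547636487/441342240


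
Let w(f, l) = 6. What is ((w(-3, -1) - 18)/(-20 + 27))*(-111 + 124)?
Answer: -156/7 ≈ -22.286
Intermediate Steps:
((w(-3, -1) - 18)/(-20 + 27))*(-111 + 124) = ((6 - 18)/(-20 + 27))*(-111 + 124) = -12/7*13 = -156/7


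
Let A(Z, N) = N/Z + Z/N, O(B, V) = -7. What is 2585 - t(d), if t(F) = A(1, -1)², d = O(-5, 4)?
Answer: 2581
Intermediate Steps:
d = -7
t(F) = 4 (t(F) = (-1/1 + 1/(-1))² = (-1*1 + 1*(-1))² = (-1 - 1)² = (-2)² = 4)
2585 - t(d) = 2585 - 1*4 = 2585 - 4 = 2581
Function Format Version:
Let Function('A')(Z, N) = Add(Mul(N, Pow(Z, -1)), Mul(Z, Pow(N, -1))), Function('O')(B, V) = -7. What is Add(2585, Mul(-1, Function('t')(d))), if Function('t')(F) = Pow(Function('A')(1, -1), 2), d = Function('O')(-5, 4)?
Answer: 2581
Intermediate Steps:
d = -7
Function('t')(F) = 4 (Function('t')(F) = Pow(Add(Mul(-1, Pow(1, -1)), Mul(1, Pow(-1, -1))), 2) = Pow(Add(Mul(-1, 1), Mul(1, -1)), 2) = Pow(Add(-1, -1), 2) = Pow(-2, 2) = 4)
Add(2585, Mul(-1, Function('t')(d))) = Add(2585, Mul(-1, 4)) = Add(2585, -4) = 2581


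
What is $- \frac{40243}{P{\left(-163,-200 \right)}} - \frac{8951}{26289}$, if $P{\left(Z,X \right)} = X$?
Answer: $\frac{1056158027}{5257800} \approx 200.87$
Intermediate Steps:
$- \frac{40243}{P{\left(-163,-200 \right)}} - \frac{8951}{26289} = - \frac{40243}{-200} - \frac{8951}{26289} = \left(-40243\right) \left(- \frac{1}{200}\right) - \frac{8951}{26289} = \frac{40243}{200} - \frac{8951}{26289} = \frac{1056158027}{5257800}$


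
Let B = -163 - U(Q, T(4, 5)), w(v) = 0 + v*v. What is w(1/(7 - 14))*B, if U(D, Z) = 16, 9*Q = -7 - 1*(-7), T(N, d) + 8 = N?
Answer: -179/49 ≈ -3.6531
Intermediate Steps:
T(N, d) = -8 + N
Q = 0 (Q = (-7 - 1*(-7))/9 = (-7 + 7)/9 = (⅑)*0 = 0)
w(v) = v² (w(v) = 0 + v² = v²)
B = -179 (B = -163 - 1*16 = -163 - 16 = -179)
w(1/(7 - 14))*B = (1/(7 - 14))²*(-179) = (1/(-7))²*(-179) = (-⅐)²*(-179) = (1/49)*(-179) = -179/49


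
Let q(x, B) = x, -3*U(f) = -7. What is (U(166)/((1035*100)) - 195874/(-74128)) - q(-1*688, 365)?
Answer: 1987042408487/2877093000 ≈ 690.64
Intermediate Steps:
U(f) = 7/3 (U(f) = -⅓*(-7) = 7/3)
(U(166)/((1035*100)) - 195874/(-74128)) - q(-1*688, 365) = (7/(3*((1035*100))) - 195874/(-74128)) - (-1)*688 = ((7/3)/103500 - 195874*(-1/74128)) - 1*(-688) = ((7/3)*(1/103500) + 97937/37064) + 688 = (7/310500 + 97937/37064) + 688 = 7602424487/2877093000 + 688 = 1987042408487/2877093000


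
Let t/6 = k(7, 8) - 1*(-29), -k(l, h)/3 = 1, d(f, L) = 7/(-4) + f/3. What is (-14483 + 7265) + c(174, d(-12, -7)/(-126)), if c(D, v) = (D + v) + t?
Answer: -3471529/504 ≈ -6888.0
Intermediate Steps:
d(f, L) = -7/4 + f/3 (d(f, L) = 7*(-¼) + f*(⅓) = -7/4 + f/3)
k(l, h) = -3 (k(l, h) = -3*1 = -3)
t = 156 (t = 6*(-3 - 1*(-29)) = 6*(-3 + 29) = 6*26 = 156)
c(D, v) = 156 + D + v (c(D, v) = (D + v) + 156 = 156 + D + v)
(-14483 + 7265) + c(174, d(-12, -7)/(-126)) = (-14483 + 7265) + (156 + 174 + (-7/4 + (⅓)*(-12))/(-126)) = -7218 + (156 + 174 + (-7/4 - 4)*(-1/126)) = -7218 + (156 + 174 - 23/4*(-1/126)) = -7218 + (156 + 174 + 23/504) = -7218 + 166343/504 = -3471529/504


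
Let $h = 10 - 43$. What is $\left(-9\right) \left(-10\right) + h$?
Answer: $57$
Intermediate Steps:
$h = -33$
$\left(-9\right) \left(-10\right) + h = \left(-9\right) \left(-10\right) - 33 = 90 - 33 = 57$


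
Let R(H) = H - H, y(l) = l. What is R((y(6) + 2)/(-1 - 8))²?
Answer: 0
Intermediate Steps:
R(H) = 0
R((y(6) + 2)/(-1 - 8))² = 0² = 0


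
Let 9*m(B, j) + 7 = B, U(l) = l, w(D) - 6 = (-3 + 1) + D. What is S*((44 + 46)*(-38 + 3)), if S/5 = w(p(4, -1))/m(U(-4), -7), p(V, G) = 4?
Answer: 1134000/11 ≈ 1.0309e+5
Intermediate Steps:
w(D) = 4 + D (w(D) = 6 + ((-3 + 1) + D) = 6 + (-2 + D) = 4 + D)
m(B, j) = -7/9 + B/9
S = -360/11 (S = 5*((4 + 4)/(-7/9 + (⅑)*(-4))) = 5*(8/(-7/9 - 4/9)) = 5*(8/(-11/9)) = 5*(8*(-9/11)) = 5*(-72/11) = -360/11 ≈ -32.727)
S*((44 + 46)*(-38 + 3)) = -360*(44 + 46)*(-38 + 3)/11 = -32400*(-35)/11 = -360/11*(-3150) = 1134000/11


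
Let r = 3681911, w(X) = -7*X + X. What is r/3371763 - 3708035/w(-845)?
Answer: -16318886179/22346194 ≈ -730.28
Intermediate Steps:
w(X) = -6*X
r/3371763 - 3708035/w(-845) = 3681911/3371763 - 3708035/((-6*(-845))) = 3681911*(1/3371763) - 3708035/5070 = 216583/198339 - 3708035*1/5070 = 216583/198339 - 741607/1014 = -16318886179/22346194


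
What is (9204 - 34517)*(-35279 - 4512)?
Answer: 1007229583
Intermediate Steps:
(9204 - 34517)*(-35279 - 4512) = -25313*(-39791) = 1007229583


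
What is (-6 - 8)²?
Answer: 196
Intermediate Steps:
(-6 - 8)² = (-14)² = 196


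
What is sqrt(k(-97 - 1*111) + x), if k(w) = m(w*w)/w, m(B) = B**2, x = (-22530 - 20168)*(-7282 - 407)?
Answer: sqrt(319306010) ≈ 17869.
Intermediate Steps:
x = 328304922 (x = -42698*(-7689) = 328304922)
k(w) = w**3 (k(w) = (w*w)**2/w = (w**2)**2/w = w**4/w = w**3)
sqrt(k(-97 - 1*111) + x) = sqrt((-97 - 1*111)**3 + 328304922) = sqrt((-97 - 111)**3 + 328304922) = sqrt((-208)**3 + 328304922) = sqrt(-8998912 + 328304922) = sqrt(319306010)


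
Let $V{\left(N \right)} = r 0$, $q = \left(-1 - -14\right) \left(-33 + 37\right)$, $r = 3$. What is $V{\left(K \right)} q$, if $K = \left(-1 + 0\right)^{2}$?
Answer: $0$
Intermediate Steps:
$K = 1$ ($K = \left(-1\right)^{2} = 1$)
$q = 52$ ($q = \left(-1 + 14\right) 4 = 13 \cdot 4 = 52$)
$V{\left(N \right)} = 0$ ($V{\left(N \right)} = 3 \cdot 0 = 0$)
$V{\left(K \right)} q = 0 \cdot 52 = 0$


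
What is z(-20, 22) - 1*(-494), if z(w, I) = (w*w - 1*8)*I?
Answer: 9118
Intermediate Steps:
z(w, I) = I*(-8 + w**2) (z(w, I) = (w**2 - 8)*I = (-8 + w**2)*I = I*(-8 + w**2))
z(-20, 22) - 1*(-494) = 22*(-8 + (-20)**2) - 1*(-494) = 22*(-8 + 400) + 494 = 22*392 + 494 = 8624 + 494 = 9118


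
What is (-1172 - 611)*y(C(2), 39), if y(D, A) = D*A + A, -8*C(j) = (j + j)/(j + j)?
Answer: -486759/8 ≈ -60845.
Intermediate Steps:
C(j) = -1/8 (C(j) = -(j + j)/(8*(j + j)) = -2*j/(8*(2*j)) = -2*j*1/(2*j)/8 = -1/8*1 = -1/8)
y(D, A) = A + A*D (y(D, A) = A*D + A = A + A*D)
(-1172 - 611)*y(C(2), 39) = (-1172 - 611)*(39*(1 - 1/8)) = -69537*7/8 = -1783*273/8 = -486759/8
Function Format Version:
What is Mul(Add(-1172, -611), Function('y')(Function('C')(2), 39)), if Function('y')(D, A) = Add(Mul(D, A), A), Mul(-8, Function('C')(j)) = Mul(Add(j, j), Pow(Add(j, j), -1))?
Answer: Rational(-486759, 8) ≈ -60845.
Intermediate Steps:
Function('C')(j) = Rational(-1, 8) (Function('C')(j) = Mul(Rational(-1, 8), Mul(Add(j, j), Pow(Add(j, j), -1))) = Mul(Rational(-1, 8), Mul(Mul(2, j), Pow(Mul(2, j), -1))) = Mul(Rational(-1, 8), Mul(Mul(2, j), Mul(Rational(1, 2), Pow(j, -1)))) = Mul(Rational(-1, 8), 1) = Rational(-1, 8))
Function('y')(D, A) = Add(A, Mul(A, D)) (Function('y')(D, A) = Add(Mul(A, D), A) = Add(A, Mul(A, D)))
Mul(Add(-1172, -611), Function('y')(Function('C')(2), 39)) = Mul(Add(-1172, -611), Mul(39, Add(1, Rational(-1, 8)))) = Mul(-1783, Mul(39, Rational(7, 8))) = Mul(-1783, Rational(273, 8)) = Rational(-486759, 8)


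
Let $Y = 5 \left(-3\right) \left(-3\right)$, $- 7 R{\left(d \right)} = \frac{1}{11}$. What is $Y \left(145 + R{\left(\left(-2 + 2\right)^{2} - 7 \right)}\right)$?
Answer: $\frac{502380}{77} \approx 6524.4$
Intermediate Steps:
$R{\left(d \right)} = - \frac{1}{77}$ ($R{\left(d \right)} = - \frac{1}{7 \cdot 11} = \left(- \frac{1}{7}\right) \frac{1}{11} = - \frac{1}{77}$)
$Y = 45$ ($Y = \left(-15\right) \left(-3\right) = 45$)
$Y \left(145 + R{\left(\left(-2 + 2\right)^{2} - 7 \right)}\right) = 45 \left(145 - \frac{1}{77}\right) = 45 \cdot \frac{11164}{77} = \frac{502380}{77}$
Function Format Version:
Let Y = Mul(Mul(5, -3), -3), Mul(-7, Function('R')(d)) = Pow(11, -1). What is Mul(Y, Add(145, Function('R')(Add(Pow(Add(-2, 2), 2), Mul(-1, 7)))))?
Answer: Rational(502380, 77) ≈ 6524.4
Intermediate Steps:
Function('R')(d) = Rational(-1, 77) (Function('R')(d) = Mul(Rational(-1, 7), Pow(11, -1)) = Mul(Rational(-1, 7), Rational(1, 11)) = Rational(-1, 77))
Y = 45 (Y = Mul(-15, -3) = 45)
Mul(Y, Add(145, Function('R')(Add(Pow(Add(-2, 2), 2), Mul(-1, 7))))) = Mul(45, Add(145, Rational(-1, 77))) = Mul(45, Rational(11164, 77)) = Rational(502380, 77)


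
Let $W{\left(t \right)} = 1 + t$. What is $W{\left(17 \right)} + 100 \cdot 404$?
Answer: $40418$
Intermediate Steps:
$W{\left(17 \right)} + 100 \cdot 404 = \left(1 + 17\right) + 100 \cdot 404 = 18 + 40400 = 40418$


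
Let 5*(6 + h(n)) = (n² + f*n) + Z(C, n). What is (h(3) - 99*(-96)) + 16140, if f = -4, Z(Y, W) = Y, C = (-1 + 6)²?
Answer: 128212/5 ≈ 25642.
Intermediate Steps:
C = 25 (C = 5² = 25)
h(n) = -1 - 4*n/5 + n²/5 (h(n) = -6 + ((n² - 4*n) + 25)/5 = -6 + (25 + n² - 4*n)/5 = -6 + (5 - 4*n/5 + n²/5) = -1 - 4*n/5 + n²/5)
(h(3) - 99*(-96)) + 16140 = ((-1 - ⅘*3 + (⅕)*3²) - 99*(-96)) + 16140 = ((-1 - 12/5 + (⅕)*9) + 9504) + 16140 = ((-1 - 12/5 + 9/5) + 9504) + 16140 = (-8/5 + 9504) + 16140 = 47512/5 + 16140 = 128212/5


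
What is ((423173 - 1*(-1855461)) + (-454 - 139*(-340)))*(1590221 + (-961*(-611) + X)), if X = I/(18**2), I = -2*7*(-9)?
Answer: 45570558211360/9 ≈ 5.0634e+12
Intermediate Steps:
I = 126 (I = -14*(-9) = 126)
X = 7/18 (X = 126/(18**2) = 126/324 = 126*(1/324) = 7/18 ≈ 0.38889)
((423173 - 1*(-1855461)) + (-454 - 139*(-340)))*(1590221 + (-961*(-611) + X)) = ((423173 - 1*(-1855461)) + (-454 - 139*(-340)))*(1590221 + (-961*(-611) + 7/18)) = ((423173 + 1855461) + (-454 + 47260))*(1590221 + (587171 + 7/18)) = (2278634 + 46806)*(1590221 + 10569085/18) = 2325440*(39193063/18) = 45570558211360/9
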